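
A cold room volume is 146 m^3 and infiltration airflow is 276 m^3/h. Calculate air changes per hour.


ACH = flow / volume
ACH = 276 / 146
ACH = 1.89

1.89


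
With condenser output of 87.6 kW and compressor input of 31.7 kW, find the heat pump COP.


COP_hp = Q_cond / W
COP_hp = 87.6 / 31.7
COP_hp = 2.763

2.763


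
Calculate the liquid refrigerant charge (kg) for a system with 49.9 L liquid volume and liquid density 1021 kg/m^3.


Charge = V * rho / 1000
Charge = 49.9 * 1021 / 1000
Charge = 50.95 kg

50.95


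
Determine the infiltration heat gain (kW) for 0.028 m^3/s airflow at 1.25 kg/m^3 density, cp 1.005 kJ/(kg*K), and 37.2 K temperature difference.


Q = V_dot * rho * cp * dT
Q = 0.028 * 1.25 * 1.005 * 37.2
Q = 1.309 kW

1.309


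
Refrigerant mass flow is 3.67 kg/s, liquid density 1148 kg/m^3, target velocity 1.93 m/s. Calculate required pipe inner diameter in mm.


A = m_dot / (rho * v) = 3.67 / (1148 * 1.93) = 0.001656406275 m^2
d = sqrt(4*A/pi) * 1000
d = 45.9 mm

45.9


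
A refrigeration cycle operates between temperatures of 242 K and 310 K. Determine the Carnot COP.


dT = 310 - 242 = 68 K
COP_carnot = T_cold / dT = 242 / 68
COP_carnot = 3.559

3.559


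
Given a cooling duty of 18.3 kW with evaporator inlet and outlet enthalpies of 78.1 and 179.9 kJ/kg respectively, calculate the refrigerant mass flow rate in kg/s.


dh = 179.9 - 78.1 = 101.8 kJ/kg
m_dot = Q / dh = 18.3 / 101.8 = 0.1798 kg/s

0.1798


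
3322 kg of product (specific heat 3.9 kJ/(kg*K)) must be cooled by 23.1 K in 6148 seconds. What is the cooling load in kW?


Q = m * cp * dT / t
Q = 3322 * 3.9 * 23.1 / 6148
Q = 48.679 kW

48.679


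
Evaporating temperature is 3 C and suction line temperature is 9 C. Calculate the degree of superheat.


Superheat = T_suction - T_evap
Superheat = 9 - (3)
Superheat = 6 K

6


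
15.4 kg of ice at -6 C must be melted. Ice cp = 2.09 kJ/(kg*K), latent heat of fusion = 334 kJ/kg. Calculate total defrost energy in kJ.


Sensible heat = cp * dT = 2.09 * 6 = 12.54 kJ/kg
Total per kg = 12.54 + 334 = 346.54 kJ/kg
Q = m * total = 15.4 * 346.54
Q = 5336.7 kJ

5336.7


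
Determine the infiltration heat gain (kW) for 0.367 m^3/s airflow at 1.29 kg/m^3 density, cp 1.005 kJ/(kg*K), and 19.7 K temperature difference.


Q = V_dot * rho * cp * dT
Q = 0.367 * 1.29 * 1.005 * 19.7
Q = 9.373 kW

9.373


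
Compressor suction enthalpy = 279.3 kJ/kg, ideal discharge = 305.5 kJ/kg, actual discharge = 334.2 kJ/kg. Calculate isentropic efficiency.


dh_ideal = 305.5 - 279.3 = 26.2 kJ/kg
dh_actual = 334.2 - 279.3 = 54.9 kJ/kg
eta_s = dh_ideal / dh_actual = 26.2 / 54.9
eta_s = 0.4772

0.4772


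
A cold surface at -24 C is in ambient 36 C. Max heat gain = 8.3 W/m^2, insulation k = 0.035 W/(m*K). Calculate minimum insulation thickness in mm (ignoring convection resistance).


dT = 36 - (-24) = 60 K
thickness = k * dT / q_max * 1000
thickness = 0.035 * 60 / 8.3 * 1000
thickness = 253.0 mm

253.0


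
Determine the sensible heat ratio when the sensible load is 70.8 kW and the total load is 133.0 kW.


SHR = Q_sensible / Q_total
SHR = 70.8 / 133.0
SHR = 0.532

0.532


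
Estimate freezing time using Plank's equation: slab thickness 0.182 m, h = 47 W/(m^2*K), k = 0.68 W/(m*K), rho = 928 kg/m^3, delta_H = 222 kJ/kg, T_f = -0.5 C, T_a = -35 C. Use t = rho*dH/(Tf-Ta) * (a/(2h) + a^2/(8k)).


dT = -0.5 - (-35) = 34.5 K
term1 = a/(2h) = 0.182/(2*47) = 0.001936170213
term2 = a^2/(8k) = 0.182^2/(8*0.68) = 0.006088970588
t = rho*dH*1000/dT * (term1 + term2)
t = 928*222*1000/34.5 * (0.001936170213 + 0.006088970588)
t = 47922 s

47922


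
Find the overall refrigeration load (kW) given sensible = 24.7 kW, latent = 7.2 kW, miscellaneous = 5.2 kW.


Q_total = Q_s + Q_l + Q_misc
Q_total = 24.7 + 7.2 + 5.2
Q_total = 37.1 kW

37.1


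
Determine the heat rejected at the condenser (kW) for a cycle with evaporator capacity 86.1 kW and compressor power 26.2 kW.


Q_cond = Q_evap + W
Q_cond = 86.1 + 26.2
Q_cond = 112.3 kW

112.3


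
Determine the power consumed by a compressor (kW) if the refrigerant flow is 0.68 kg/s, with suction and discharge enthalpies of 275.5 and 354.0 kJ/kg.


dh = 354.0 - 275.5 = 78.5 kJ/kg
W = m_dot * dh = 0.68 * 78.5 = 53.38 kW

53.38


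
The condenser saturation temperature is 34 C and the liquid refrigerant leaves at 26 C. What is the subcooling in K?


Subcooling = T_cond - T_liquid
Subcooling = 34 - 26
Subcooling = 8 K

8


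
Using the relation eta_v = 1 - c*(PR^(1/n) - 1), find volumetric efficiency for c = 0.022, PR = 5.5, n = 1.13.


PR^(1/n) = 5.5^(1/1.13) = 4.52051819
eta_v = 1 - 0.022 * (4.52051819 - 1)
eta_v = 0.9225

0.9225


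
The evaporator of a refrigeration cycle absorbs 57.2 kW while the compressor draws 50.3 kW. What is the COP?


COP = Q_evap / W
COP = 57.2 / 50.3
COP = 1.137

1.137


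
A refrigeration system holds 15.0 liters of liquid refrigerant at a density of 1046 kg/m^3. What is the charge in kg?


Charge = V * rho / 1000
Charge = 15.0 * 1046 / 1000
Charge = 15.69 kg

15.69


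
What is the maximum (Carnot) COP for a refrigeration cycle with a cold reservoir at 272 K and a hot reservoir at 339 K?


dT = 339 - 272 = 67 K
COP_carnot = T_cold / dT = 272 / 67
COP_carnot = 4.06

4.06


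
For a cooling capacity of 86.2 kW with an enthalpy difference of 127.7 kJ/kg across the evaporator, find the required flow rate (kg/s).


m_dot = Q / dh
m_dot = 86.2 / 127.7
m_dot = 0.675 kg/s

0.675


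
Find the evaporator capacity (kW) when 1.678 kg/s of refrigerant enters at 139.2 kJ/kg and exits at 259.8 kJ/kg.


dh = 259.8 - 139.2 = 120.6 kJ/kg
Q_evap = m_dot * dh = 1.678 * 120.6
Q_evap = 202.37 kW

202.37


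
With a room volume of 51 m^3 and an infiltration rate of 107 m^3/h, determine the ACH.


ACH = flow / volume
ACH = 107 / 51
ACH = 2.098

2.098


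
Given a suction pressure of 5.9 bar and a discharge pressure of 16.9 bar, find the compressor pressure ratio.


PR = P_high / P_low
PR = 16.9 / 5.9
PR = 2.864

2.864


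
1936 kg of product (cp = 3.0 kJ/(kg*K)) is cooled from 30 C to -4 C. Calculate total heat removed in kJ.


dT = 30 - (-4) = 34 K
Q = m * cp * dT = 1936 * 3.0 * 34
Q = 197472 kJ

197472


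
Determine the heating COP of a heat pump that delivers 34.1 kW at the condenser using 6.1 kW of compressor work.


COP_hp = Q_cond / W
COP_hp = 34.1 / 6.1
COP_hp = 5.59

5.59


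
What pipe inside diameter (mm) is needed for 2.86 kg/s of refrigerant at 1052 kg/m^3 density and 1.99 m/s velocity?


A = m_dot / (rho * v) = 2.86 / (1052 * 1.99) = 0.001366146321 m^2
d = sqrt(4*A/pi) * 1000
d = 41.7 mm

41.7


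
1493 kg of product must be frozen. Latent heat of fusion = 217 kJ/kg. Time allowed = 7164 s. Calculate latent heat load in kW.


Q_lat = m * h_fg / t
Q_lat = 1493 * 217 / 7164
Q_lat = 45.22 kW

45.22


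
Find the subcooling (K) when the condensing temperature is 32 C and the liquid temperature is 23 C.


Subcooling = T_cond - T_liquid
Subcooling = 32 - 23
Subcooling = 9 K

9


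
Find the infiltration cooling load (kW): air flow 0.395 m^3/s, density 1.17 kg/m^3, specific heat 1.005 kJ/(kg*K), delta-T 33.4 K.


Q = V_dot * rho * cp * dT
Q = 0.395 * 1.17 * 1.005 * 33.4
Q = 15.513 kW

15.513


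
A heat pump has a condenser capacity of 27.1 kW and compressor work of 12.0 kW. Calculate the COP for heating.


COP_hp = Q_cond / W
COP_hp = 27.1 / 12.0
COP_hp = 2.258

2.258


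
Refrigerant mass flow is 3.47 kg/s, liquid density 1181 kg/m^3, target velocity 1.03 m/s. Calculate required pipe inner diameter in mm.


A = m_dot / (rho * v) = 3.47 / (1181 * 1.03) = 0.002852609686 m^2
d = sqrt(4*A/pi) * 1000
d = 60.3 mm

60.3


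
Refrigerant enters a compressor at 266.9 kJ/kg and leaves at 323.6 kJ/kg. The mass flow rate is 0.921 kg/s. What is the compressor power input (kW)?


dh = 323.6 - 266.9 = 56.7 kJ/kg
W = m_dot * dh = 0.921 * 56.7 = 52.22 kW

52.22


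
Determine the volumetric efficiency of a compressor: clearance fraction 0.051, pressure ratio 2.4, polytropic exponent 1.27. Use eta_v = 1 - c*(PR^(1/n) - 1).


PR^(1/n) = 2.4^(1/1.27) = 1.992411
eta_v = 1 - 0.051 * (1.992411 - 1)
eta_v = 0.9494

0.9494


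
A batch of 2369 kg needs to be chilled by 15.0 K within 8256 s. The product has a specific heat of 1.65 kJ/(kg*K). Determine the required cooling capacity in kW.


Q = m * cp * dT / t
Q = 2369 * 1.65 * 15.0 / 8256
Q = 7.102 kW

7.102


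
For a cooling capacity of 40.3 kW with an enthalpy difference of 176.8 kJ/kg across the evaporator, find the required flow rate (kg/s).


m_dot = Q / dh
m_dot = 40.3 / 176.8
m_dot = 0.2279 kg/s

0.2279


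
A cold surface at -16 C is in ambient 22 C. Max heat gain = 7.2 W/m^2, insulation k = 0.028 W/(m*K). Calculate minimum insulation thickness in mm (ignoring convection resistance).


dT = 22 - (-16) = 38 K
thickness = k * dT / q_max * 1000
thickness = 0.028 * 38 / 7.2 * 1000
thickness = 147.8 mm

147.8


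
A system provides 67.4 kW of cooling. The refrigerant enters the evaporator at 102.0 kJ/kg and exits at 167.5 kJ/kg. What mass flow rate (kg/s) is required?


dh = 167.5 - 102.0 = 65.5 kJ/kg
m_dot = Q / dh = 67.4 / 65.5 = 1.029 kg/s

1.029


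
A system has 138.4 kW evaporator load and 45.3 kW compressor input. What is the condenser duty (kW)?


Q_cond = Q_evap + W
Q_cond = 138.4 + 45.3
Q_cond = 183.7 kW

183.7


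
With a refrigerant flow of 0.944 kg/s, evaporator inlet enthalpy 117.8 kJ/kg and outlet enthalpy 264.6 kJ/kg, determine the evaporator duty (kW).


dh = 264.6 - 117.8 = 146.8 kJ/kg
Q_evap = m_dot * dh = 0.944 * 146.8
Q_evap = 138.58 kW

138.58


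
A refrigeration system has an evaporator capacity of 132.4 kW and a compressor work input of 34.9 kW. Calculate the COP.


COP = Q_evap / W
COP = 132.4 / 34.9
COP = 3.794

3.794


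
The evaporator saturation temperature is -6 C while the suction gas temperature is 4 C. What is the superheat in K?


Superheat = T_suction - T_evap
Superheat = 4 - (-6)
Superheat = 10 K

10


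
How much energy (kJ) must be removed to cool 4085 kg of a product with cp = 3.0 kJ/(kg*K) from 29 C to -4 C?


dT = 29 - (-4) = 33 K
Q = m * cp * dT = 4085 * 3.0 * 33
Q = 404415 kJ

404415


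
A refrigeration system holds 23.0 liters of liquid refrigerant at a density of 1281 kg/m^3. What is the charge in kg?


Charge = V * rho / 1000
Charge = 23.0 * 1281 / 1000
Charge = 29.46 kg

29.46


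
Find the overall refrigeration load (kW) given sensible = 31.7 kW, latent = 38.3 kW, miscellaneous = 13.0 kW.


Q_total = Q_s + Q_l + Q_misc
Q_total = 31.7 + 38.3 + 13.0
Q_total = 83.0 kW

83.0


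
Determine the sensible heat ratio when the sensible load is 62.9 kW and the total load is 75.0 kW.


SHR = Q_sensible / Q_total
SHR = 62.9 / 75.0
SHR = 0.839

0.839


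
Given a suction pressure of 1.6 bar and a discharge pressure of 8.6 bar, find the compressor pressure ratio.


PR = P_high / P_low
PR = 8.6 / 1.6
PR = 5.375

5.375


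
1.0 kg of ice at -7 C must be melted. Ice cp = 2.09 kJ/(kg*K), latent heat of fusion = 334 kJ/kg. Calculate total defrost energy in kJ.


Sensible heat = cp * dT = 2.09 * 7 = 14.63 kJ/kg
Total per kg = 14.63 + 334 = 348.63 kJ/kg
Q = m * total = 1.0 * 348.63
Q = 348.6 kJ

348.6


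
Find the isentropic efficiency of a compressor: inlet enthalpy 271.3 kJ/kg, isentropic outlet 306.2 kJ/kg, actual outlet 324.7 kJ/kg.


dh_ideal = 306.2 - 271.3 = 34.9 kJ/kg
dh_actual = 324.7 - 271.3 = 53.4 kJ/kg
eta_s = dh_ideal / dh_actual = 34.9 / 53.4
eta_s = 0.6536

0.6536


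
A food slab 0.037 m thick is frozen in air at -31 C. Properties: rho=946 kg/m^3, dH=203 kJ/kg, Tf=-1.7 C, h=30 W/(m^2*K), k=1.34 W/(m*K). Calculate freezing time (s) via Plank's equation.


dT = -1.7 - (-31) = 29.3 K
term1 = a/(2h) = 0.037/(2*30) = 0.0006166666667
term2 = a^2/(8k) = 0.037^2/(8*1.34) = 0.0001277052239
t = rho*dH*1000/dT * (term1 + term2)
t = 946*203*1000/29.3 * (0.0006166666667 + 0.0001277052239)
t = 4879 s

4879


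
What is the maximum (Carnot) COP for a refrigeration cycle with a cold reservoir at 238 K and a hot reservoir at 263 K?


dT = 263 - 238 = 25 K
COP_carnot = T_cold / dT = 238 / 25
COP_carnot = 9.52

9.52


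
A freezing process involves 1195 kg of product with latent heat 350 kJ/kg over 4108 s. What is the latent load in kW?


Q_lat = m * h_fg / t
Q_lat = 1195 * 350 / 4108
Q_lat = 101.81 kW

101.81


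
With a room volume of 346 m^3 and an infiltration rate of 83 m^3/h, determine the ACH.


ACH = flow / volume
ACH = 83 / 346
ACH = 0.24

0.24


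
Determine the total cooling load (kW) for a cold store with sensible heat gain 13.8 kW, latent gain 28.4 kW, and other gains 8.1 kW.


Q_total = Q_s + Q_l + Q_misc
Q_total = 13.8 + 28.4 + 8.1
Q_total = 50.3 kW

50.3


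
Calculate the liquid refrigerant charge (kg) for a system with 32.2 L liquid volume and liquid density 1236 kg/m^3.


Charge = V * rho / 1000
Charge = 32.2 * 1236 / 1000
Charge = 39.8 kg

39.8


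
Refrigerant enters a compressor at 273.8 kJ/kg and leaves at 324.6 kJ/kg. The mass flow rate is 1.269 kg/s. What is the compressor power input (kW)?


dh = 324.6 - 273.8 = 50.8 kJ/kg
W = m_dot * dh = 1.269 * 50.8 = 64.47 kW

64.47


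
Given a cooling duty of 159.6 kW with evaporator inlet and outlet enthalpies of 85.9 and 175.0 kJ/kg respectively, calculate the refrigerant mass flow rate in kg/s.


dh = 175.0 - 85.9 = 89.1 kJ/kg
m_dot = Q / dh = 159.6 / 89.1 = 1.7912 kg/s

1.7912


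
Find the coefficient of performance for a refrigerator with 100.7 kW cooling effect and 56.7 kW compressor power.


COP = Q_evap / W
COP = 100.7 / 56.7
COP = 1.776

1.776


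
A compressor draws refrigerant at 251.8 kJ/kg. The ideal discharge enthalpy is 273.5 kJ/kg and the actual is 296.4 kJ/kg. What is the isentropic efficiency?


dh_ideal = 273.5 - 251.8 = 21.7 kJ/kg
dh_actual = 296.4 - 251.8 = 44.6 kJ/kg
eta_s = dh_ideal / dh_actual = 21.7 / 44.6
eta_s = 0.4865

0.4865


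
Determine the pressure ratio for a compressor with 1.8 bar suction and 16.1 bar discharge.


PR = P_high / P_low
PR = 16.1 / 1.8
PR = 8.944

8.944


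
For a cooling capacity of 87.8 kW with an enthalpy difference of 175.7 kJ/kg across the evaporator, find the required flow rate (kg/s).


m_dot = Q / dh
m_dot = 87.8 / 175.7
m_dot = 0.4997 kg/s

0.4997


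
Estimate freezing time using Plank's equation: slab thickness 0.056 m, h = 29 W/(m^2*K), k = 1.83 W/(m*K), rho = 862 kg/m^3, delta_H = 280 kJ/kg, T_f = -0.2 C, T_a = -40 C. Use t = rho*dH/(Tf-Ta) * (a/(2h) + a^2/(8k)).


dT = -0.2 - (-40) = 39.8 K
term1 = a/(2h) = 0.056/(2*29) = 0.0009655172414
term2 = a^2/(8k) = 0.056^2/(8*1.83) = 0.0002142076503
t = rho*dH*1000/dT * (term1 + term2)
t = 862*280*1000/39.8 * (0.0009655172414 + 0.0002142076503)
t = 7154 s

7154


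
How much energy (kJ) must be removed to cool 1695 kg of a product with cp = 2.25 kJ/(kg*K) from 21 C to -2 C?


dT = 21 - (-2) = 23 K
Q = m * cp * dT = 1695 * 2.25 * 23
Q = 87716 kJ

87716


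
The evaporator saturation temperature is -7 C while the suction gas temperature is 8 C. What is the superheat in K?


Superheat = T_suction - T_evap
Superheat = 8 - (-7)
Superheat = 15 K

15


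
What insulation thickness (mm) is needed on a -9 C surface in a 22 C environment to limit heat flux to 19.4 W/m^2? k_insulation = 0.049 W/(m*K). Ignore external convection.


dT = 22 - (-9) = 31 K
thickness = k * dT / q_max * 1000
thickness = 0.049 * 31 / 19.4 * 1000
thickness = 78.3 mm

78.3


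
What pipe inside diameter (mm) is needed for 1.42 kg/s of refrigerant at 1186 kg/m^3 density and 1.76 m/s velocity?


A = m_dot / (rho * v) = 1.42 / (1186 * 1.76) = 0.0006802851449 m^2
d = sqrt(4*A/pi) * 1000
d = 29.4 mm

29.4


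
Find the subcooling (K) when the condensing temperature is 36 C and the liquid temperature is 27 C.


Subcooling = T_cond - T_liquid
Subcooling = 36 - 27
Subcooling = 9 K

9


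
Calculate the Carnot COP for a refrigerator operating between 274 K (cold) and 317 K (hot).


dT = 317 - 274 = 43 K
COP_carnot = T_cold / dT = 274 / 43
COP_carnot = 6.372

6.372


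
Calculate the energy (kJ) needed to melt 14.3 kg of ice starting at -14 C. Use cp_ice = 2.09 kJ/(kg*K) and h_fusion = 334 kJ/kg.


Sensible heat = cp * dT = 2.09 * 14 = 29.26 kJ/kg
Total per kg = 29.26 + 334 = 363.26 kJ/kg
Q = m * total = 14.3 * 363.26
Q = 5194.6 kJ

5194.6


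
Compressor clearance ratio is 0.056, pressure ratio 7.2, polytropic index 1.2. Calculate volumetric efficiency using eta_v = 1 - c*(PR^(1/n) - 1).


PR^(1/n) = 7.2^(1/1.2) = 5.18135975
eta_v = 1 - 0.056 * (5.18135975 - 1)
eta_v = 0.7658

0.7658


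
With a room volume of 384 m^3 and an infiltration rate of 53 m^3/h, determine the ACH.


ACH = flow / volume
ACH = 53 / 384
ACH = 0.138

0.138


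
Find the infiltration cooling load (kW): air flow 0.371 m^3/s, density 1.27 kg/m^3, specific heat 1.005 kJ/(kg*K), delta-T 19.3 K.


Q = V_dot * rho * cp * dT
Q = 0.371 * 1.27 * 1.005 * 19.3
Q = 9.139 kW

9.139


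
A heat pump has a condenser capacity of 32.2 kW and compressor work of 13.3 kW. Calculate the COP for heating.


COP_hp = Q_cond / W
COP_hp = 32.2 / 13.3
COP_hp = 2.421

2.421


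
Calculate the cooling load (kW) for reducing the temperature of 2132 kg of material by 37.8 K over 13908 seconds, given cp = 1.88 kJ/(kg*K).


Q = m * cp * dT / t
Q = 2132 * 1.88 * 37.8 / 13908
Q = 10.894 kW

10.894


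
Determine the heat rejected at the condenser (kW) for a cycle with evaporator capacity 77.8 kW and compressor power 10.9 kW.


Q_cond = Q_evap + W
Q_cond = 77.8 + 10.9
Q_cond = 88.7 kW

88.7


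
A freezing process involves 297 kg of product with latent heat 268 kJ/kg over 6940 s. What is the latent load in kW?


Q_lat = m * h_fg / t
Q_lat = 297 * 268 / 6940
Q_lat = 11.47 kW

11.47


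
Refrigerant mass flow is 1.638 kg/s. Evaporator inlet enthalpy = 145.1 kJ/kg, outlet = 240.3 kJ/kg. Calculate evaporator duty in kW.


dh = 240.3 - 145.1 = 95.2 kJ/kg
Q_evap = m_dot * dh = 1.638 * 95.2
Q_evap = 155.94 kW

155.94


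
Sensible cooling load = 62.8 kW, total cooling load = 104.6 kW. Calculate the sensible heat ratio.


SHR = Q_sensible / Q_total
SHR = 62.8 / 104.6
SHR = 0.6

0.6


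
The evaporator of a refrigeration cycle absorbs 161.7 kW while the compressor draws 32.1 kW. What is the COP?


COP = Q_evap / W
COP = 161.7 / 32.1
COP = 5.037

5.037


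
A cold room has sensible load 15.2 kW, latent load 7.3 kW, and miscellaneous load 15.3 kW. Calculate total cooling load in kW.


Q_total = Q_s + Q_l + Q_misc
Q_total = 15.2 + 7.3 + 15.3
Q_total = 37.8 kW

37.8


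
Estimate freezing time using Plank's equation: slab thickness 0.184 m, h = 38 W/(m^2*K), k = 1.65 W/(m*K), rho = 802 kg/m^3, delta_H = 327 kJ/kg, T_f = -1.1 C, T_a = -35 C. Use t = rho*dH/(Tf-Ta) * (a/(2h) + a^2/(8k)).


dT = -1.1 - (-35) = 33.9 K
term1 = a/(2h) = 0.184/(2*38) = 0.002421052632
term2 = a^2/(8k) = 0.184^2/(8*1.65) = 0.002564848485
t = rho*dH*1000/dT * (term1 + term2)
t = 802*327*1000/33.9 * (0.002421052632 + 0.002564848485)
t = 38571 s

38571


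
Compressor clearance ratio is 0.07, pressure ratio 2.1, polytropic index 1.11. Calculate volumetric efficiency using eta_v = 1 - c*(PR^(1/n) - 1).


PR^(1/n) = 2.1^(1/1.11) = 1.9511365
eta_v = 1 - 0.07 * (1.9511365 - 1)
eta_v = 0.9334

0.9334


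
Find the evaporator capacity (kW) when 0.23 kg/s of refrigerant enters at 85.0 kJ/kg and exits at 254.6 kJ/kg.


dh = 254.6 - 85.0 = 169.6 kJ/kg
Q_evap = m_dot * dh = 0.23 * 169.6
Q_evap = 39.01 kW

39.01


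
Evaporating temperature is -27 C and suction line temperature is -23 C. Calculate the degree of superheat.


Superheat = T_suction - T_evap
Superheat = -23 - (-27)
Superheat = 4 K

4


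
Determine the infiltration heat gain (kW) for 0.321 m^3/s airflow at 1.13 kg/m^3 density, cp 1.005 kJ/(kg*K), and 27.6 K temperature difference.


Q = V_dot * rho * cp * dT
Q = 0.321 * 1.13 * 1.005 * 27.6
Q = 10.061 kW

10.061


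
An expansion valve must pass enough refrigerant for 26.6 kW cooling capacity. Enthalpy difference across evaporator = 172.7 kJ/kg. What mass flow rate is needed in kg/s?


m_dot = Q / dh
m_dot = 26.6 / 172.7
m_dot = 0.154 kg/s

0.154


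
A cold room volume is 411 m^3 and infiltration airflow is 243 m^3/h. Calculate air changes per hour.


ACH = flow / volume
ACH = 243 / 411
ACH = 0.591

0.591


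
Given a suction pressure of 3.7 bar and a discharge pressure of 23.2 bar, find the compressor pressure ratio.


PR = P_high / P_low
PR = 23.2 / 3.7
PR = 6.27

6.27


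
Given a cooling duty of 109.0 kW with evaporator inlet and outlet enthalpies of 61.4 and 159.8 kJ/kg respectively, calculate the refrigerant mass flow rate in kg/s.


dh = 159.8 - 61.4 = 98.4 kJ/kg
m_dot = Q / dh = 109.0 / 98.4 = 1.1077 kg/s

1.1077


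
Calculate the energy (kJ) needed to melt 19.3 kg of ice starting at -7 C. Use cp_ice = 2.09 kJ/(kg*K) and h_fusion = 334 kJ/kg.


Sensible heat = cp * dT = 2.09 * 7 = 14.63 kJ/kg
Total per kg = 14.63 + 334 = 348.63 kJ/kg
Q = m * total = 19.3 * 348.63
Q = 6728.6 kJ

6728.6


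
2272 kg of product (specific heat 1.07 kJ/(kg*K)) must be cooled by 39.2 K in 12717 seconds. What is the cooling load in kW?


Q = m * cp * dT / t
Q = 2272 * 1.07 * 39.2 / 12717
Q = 7.494 kW

7.494


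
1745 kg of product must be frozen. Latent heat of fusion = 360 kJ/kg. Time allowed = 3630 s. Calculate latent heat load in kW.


Q_lat = m * h_fg / t
Q_lat = 1745 * 360 / 3630
Q_lat = 173.06 kW

173.06


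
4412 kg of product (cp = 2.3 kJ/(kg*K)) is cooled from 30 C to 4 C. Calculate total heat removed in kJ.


dT = 30 - (4) = 26 K
Q = m * cp * dT = 4412 * 2.3 * 26
Q = 263838 kJ

263838


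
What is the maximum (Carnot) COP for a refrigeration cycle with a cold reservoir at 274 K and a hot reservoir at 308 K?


dT = 308 - 274 = 34 K
COP_carnot = T_cold / dT = 274 / 34
COP_carnot = 8.059

8.059


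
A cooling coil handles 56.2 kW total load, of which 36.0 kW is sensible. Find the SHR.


SHR = Q_sensible / Q_total
SHR = 36.0 / 56.2
SHR = 0.641

0.641


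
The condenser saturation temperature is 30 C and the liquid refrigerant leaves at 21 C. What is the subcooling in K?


Subcooling = T_cond - T_liquid
Subcooling = 30 - 21
Subcooling = 9 K

9


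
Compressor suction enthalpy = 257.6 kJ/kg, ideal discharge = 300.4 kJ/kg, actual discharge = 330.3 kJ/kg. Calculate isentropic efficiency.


dh_ideal = 300.4 - 257.6 = 42.8 kJ/kg
dh_actual = 330.3 - 257.6 = 72.7 kJ/kg
eta_s = dh_ideal / dh_actual = 42.8 / 72.7
eta_s = 0.5887

0.5887


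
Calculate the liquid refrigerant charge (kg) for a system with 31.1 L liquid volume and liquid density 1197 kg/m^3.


Charge = V * rho / 1000
Charge = 31.1 * 1197 / 1000
Charge = 37.23 kg

37.23


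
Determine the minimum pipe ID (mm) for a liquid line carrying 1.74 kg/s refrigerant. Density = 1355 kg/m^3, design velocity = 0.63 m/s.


A = m_dot / (rho * v) = 1.74 / (1355 * 0.63) = 0.002038306097 m^2
d = sqrt(4*A/pi) * 1000
d = 50.9 mm

50.9


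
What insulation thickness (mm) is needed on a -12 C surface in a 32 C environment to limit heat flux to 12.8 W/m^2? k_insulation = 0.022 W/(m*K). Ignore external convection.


dT = 32 - (-12) = 44 K
thickness = k * dT / q_max * 1000
thickness = 0.022 * 44 / 12.8 * 1000
thickness = 75.6 mm

75.6


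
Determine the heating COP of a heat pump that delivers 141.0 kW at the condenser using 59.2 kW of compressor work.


COP_hp = Q_cond / W
COP_hp = 141.0 / 59.2
COP_hp = 2.382

2.382


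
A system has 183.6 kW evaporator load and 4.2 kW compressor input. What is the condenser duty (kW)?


Q_cond = Q_evap + W
Q_cond = 183.6 + 4.2
Q_cond = 187.8 kW

187.8


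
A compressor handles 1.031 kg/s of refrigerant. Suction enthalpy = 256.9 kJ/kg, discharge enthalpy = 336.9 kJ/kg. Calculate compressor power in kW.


dh = 336.9 - 256.9 = 80.0 kJ/kg
W = m_dot * dh = 1.031 * 80.0 = 82.48 kW

82.48


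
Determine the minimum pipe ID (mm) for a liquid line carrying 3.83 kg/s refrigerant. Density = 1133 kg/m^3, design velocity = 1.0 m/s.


A = m_dot / (rho * v) = 3.83 / (1133 * 1.0) = 0.003380406002 m^2
d = sqrt(4*A/pi) * 1000
d = 65.6 mm

65.6


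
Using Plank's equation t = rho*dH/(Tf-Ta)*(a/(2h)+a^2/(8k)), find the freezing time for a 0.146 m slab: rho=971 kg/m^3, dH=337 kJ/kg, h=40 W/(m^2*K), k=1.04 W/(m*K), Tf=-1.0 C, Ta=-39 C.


dT = -1.0 - (-39) = 38.0 K
term1 = a/(2h) = 0.146/(2*40) = 0.001825
term2 = a^2/(8k) = 0.146^2/(8*1.04) = 0.002562019231
t = rho*dH*1000/dT * (term1 + term2)
t = 971*337*1000/38.0 * (0.001825 + 0.002562019231)
t = 37778 s

37778


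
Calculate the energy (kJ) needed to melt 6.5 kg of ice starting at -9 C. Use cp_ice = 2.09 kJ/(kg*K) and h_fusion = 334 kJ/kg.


Sensible heat = cp * dT = 2.09 * 9 = 18.81 kJ/kg
Total per kg = 18.81 + 334 = 352.81 kJ/kg
Q = m * total = 6.5 * 352.81
Q = 2293.3 kJ

2293.3


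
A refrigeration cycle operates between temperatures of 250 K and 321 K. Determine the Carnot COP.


dT = 321 - 250 = 71 K
COP_carnot = T_cold / dT = 250 / 71
COP_carnot = 3.521

3.521


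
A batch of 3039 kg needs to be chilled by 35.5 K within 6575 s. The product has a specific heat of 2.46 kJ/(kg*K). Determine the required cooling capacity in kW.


Q = m * cp * dT / t
Q = 3039 * 2.46 * 35.5 / 6575
Q = 40.364 kW

40.364


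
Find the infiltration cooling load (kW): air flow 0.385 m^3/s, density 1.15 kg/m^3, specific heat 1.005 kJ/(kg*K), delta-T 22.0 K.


Q = V_dot * rho * cp * dT
Q = 0.385 * 1.15 * 1.005 * 22.0
Q = 9.789 kW

9.789


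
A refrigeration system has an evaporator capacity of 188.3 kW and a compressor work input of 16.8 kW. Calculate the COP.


COP = Q_evap / W
COP = 188.3 / 16.8
COP = 11.208

11.208


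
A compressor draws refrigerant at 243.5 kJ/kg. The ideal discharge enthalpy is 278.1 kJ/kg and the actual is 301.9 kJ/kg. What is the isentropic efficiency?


dh_ideal = 278.1 - 243.5 = 34.6 kJ/kg
dh_actual = 301.9 - 243.5 = 58.4 kJ/kg
eta_s = dh_ideal / dh_actual = 34.6 / 58.4
eta_s = 0.5925

0.5925


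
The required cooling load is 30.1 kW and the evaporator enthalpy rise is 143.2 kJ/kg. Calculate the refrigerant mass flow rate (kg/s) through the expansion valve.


m_dot = Q / dh
m_dot = 30.1 / 143.2
m_dot = 0.2102 kg/s

0.2102


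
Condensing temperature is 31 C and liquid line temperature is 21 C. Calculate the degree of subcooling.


Subcooling = T_cond - T_liquid
Subcooling = 31 - 21
Subcooling = 10 K

10


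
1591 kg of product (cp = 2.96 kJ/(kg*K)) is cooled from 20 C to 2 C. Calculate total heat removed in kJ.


dT = 20 - (2) = 18 K
Q = m * cp * dT = 1591 * 2.96 * 18
Q = 84768 kJ

84768


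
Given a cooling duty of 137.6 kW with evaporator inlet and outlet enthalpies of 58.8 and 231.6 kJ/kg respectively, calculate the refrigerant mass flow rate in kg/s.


dh = 231.6 - 58.8 = 172.8 kJ/kg
m_dot = Q / dh = 137.6 / 172.8 = 0.7963 kg/s

0.7963


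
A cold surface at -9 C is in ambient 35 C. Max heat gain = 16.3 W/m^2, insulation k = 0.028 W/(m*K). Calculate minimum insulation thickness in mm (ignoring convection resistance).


dT = 35 - (-9) = 44 K
thickness = k * dT / q_max * 1000
thickness = 0.028 * 44 / 16.3 * 1000
thickness = 75.6 mm

75.6


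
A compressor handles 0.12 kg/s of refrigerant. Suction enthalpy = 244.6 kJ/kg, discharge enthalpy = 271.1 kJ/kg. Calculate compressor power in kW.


dh = 271.1 - 244.6 = 26.5 kJ/kg
W = m_dot * dh = 0.12 * 26.5 = 3.18 kW

3.18


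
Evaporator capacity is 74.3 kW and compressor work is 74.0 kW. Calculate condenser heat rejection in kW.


Q_cond = Q_evap + W
Q_cond = 74.3 + 74.0
Q_cond = 148.3 kW

148.3


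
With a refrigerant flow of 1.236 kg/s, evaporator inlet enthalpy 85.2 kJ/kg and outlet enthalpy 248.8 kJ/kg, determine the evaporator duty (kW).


dh = 248.8 - 85.2 = 163.6 kJ/kg
Q_evap = m_dot * dh = 1.236 * 163.6
Q_evap = 202.21 kW

202.21


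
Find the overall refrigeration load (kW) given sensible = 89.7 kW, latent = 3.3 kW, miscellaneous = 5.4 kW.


Q_total = Q_s + Q_l + Q_misc
Q_total = 89.7 + 3.3 + 5.4
Q_total = 98.4 kW

98.4


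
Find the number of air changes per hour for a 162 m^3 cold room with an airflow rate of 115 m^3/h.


ACH = flow / volume
ACH = 115 / 162
ACH = 0.71

0.71


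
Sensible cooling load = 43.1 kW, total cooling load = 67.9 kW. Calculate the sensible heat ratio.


SHR = Q_sensible / Q_total
SHR = 43.1 / 67.9
SHR = 0.635

0.635


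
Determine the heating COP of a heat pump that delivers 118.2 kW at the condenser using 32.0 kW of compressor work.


COP_hp = Q_cond / W
COP_hp = 118.2 / 32.0
COP_hp = 3.694

3.694


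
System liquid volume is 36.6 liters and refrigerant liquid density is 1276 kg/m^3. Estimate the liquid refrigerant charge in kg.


Charge = V * rho / 1000
Charge = 36.6 * 1276 / 1000
Charge = 46.7 kg

46.7


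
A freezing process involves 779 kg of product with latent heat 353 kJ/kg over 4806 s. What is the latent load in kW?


Q_lat = m * h_fg / t
Q_lat = 779 * 353 / 4806
Q_lat = 57.22 kW

57.22


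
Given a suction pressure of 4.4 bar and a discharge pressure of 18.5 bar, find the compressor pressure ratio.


PR = P_high / P_low
PR = 18.5 / 4.4
PR = 4.205

4.205


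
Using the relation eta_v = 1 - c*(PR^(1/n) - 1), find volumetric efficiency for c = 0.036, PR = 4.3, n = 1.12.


PR^(1/n) = 4.3^(1/1.12) = 3.6778739
eta_v = 1 - 0.036 * (3.6778739 - 1)
eta_v = 0.9036

0.9036


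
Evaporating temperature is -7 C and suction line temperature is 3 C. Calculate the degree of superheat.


Superheat = T_suction - T_evap
Superheat = 3 - (-7)
Superheat = 10 K

10


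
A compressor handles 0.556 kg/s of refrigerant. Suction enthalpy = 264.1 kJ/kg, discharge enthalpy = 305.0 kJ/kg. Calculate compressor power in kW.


dh = 305.0 - 264.1 = 40.9 kJ/kg
W = m_dot * dh = 0.556 * 40.9 = 22.74 kW

22.74


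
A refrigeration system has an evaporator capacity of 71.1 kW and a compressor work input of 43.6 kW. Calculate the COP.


COP = Q_evap / W
COP = 71.1 / 43.6
COP = 1.631

1.631


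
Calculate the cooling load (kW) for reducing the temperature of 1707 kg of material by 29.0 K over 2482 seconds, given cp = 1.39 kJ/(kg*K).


Q = m * cp * dT / t
Q = 1707 * 1.39 * 29.0 / 2482
Q = 27.723 kW

27.723


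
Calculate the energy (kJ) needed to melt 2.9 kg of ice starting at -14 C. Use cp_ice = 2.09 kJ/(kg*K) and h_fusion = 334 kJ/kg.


Sensible heat = cp * dT = 2.09 * 14 = 29.26 kJ/kg
Total per kg = 29.26 + 334 = 363.26 kJ/kg
Q = m * total = 2.9 * 363.26
Q = 1053.5 kJ

1053.5


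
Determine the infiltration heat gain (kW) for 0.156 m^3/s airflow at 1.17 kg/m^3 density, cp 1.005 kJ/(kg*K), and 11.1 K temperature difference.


Q = V_dot * rho * cp * dT
Q = 0.156 * 1.17 * 1.005 * 11.1
Q = 2.036 kW

2.036


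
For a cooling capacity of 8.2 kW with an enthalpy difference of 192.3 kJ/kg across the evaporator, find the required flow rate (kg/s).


m_dot = Q / dh
m_dot = 8.2 / 192.3
m_dot = 0.0426 kg/s

0.0426


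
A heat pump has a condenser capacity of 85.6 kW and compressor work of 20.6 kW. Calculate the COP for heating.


COP_hp = Q_cond / W
COP_hp = 85.6 / 20.6
COP_hp = 4.155

4.155


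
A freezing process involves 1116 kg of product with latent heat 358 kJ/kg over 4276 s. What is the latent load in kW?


Q_lat = m * h_fg / t
Q_lat = 1116 * 358 / 4276
Q_lat = 93.43 kW

93.43


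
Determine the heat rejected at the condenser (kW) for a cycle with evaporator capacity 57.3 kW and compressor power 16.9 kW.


Q_cond = Q_evap + W
Q_cond = 57.3 + 16.9
Q_cond = 74.2 kW

74.2


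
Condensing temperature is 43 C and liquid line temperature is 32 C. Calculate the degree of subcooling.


Subcooling = T_cond - T_liquid
Subcooling = 43 - 32
Subcooling = 11 K

11


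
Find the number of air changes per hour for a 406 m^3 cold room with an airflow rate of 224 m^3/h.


ACH = flow / volume
ACH = 224 / 406
ACH = 0.552

0.552


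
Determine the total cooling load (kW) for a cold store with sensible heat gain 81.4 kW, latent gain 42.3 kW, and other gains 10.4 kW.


Q_total = Q_s + Q_l + Q_misc
Q_total = 81.4 + 42.3 + 10.4
Q_total = 134.1 kW

134.1


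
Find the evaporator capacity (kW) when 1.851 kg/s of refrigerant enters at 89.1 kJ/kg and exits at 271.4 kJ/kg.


dh = 271.4 - 89.1 = 182.3 kJ/kg
Q_evap = m_dot * dh = 1.851 * 182.3
Q_evap = 337.44 kW

337.44


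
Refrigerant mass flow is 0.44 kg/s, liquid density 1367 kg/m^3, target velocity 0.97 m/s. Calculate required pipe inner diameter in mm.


A = m_dot / (rho * v) = 0.44 / (1367 * 0.97) = 0.0003318275402 m^2
d = sqrt(4*A/pi) * 1000
d = 20.6 mm

20.6


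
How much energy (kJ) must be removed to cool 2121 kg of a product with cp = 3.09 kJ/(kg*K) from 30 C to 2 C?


dT = 30 - (2) = 28 K
Q = m * cp * dT = 2121 * 3.09 * 28
Q = 183509 kJ

183509


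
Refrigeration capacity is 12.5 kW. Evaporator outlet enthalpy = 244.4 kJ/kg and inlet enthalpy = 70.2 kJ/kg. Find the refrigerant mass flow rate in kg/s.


dh = 244.4 - 70.2 = 174.2 kJ/kg
m_dot = Q / dh = 12.5 / 174.2 = 0.0718 kg/s

0.0718


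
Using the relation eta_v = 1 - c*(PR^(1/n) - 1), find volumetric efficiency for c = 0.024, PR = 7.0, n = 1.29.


PR^(1/n) = 7.0^(1/1.29) = 4.5197536
eta_v = 1 - 0.024 * (4.5197536 - 1)
eta_v = 0.9155

0.9155


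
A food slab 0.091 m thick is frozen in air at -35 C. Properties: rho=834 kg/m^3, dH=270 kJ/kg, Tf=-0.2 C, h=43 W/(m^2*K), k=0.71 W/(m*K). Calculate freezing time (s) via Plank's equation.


dT = -0.2 - (-35) = 34.8 K
term1 = a/(2h) = 0.091/(2*43) = 0.001058139535
term2 = a^2/(8k) = 0.091^2/(8*0.71) = 0.001457922535
t = rho*dH*1000/dT * (term1 + term2)
t = 834*270*1000/34.8 * (0.001058139535 + 0.001457922535)
t = 16281 s

16281


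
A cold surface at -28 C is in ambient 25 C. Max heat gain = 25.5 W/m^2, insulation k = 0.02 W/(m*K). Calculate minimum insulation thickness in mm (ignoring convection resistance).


dT = 25 - (-28) = 53 K
thickness = k * dT / q_max * 1000
thickness = 0.02 * 53 / 25.5 * 1000
thickness = 41.6 mm

41.6


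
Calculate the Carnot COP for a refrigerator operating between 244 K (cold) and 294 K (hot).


dT = 294 - 244 = 50 K
COP_carnot = T_cold / dT = 244 / 50
COP_carnot = 4.88

4.88


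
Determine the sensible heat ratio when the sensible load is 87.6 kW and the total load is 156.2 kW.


SHR = Q_sensible / Q_total
SHR = 87.6 / 156.2
SHR = 0.561

0.561


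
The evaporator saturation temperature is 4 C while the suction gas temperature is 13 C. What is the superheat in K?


Superheat = T_suction - T_evap
Superheat = 13 - (4)
Superheat = 9 K

9


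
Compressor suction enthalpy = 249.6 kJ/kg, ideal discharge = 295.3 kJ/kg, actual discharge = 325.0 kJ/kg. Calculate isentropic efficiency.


dh_ideal = 295.3 - 249.6 = 45.7 kJ/kg
dh_actual = 325.0 - 249.6 = 75.4 kJ/kg
eta_s = dh_ideal / dh_actual = 45.7 / 75.4
eta_s = 0.6061

0.6061


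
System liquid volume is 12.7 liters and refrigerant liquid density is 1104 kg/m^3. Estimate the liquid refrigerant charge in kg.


Charge = V * rho / 1000
Charge = 12.7 * 1104 / 1000
Charge = 14.02 kg

14.02


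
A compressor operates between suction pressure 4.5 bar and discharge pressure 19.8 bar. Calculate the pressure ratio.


PR = P_high / P_low
PR = 19.8 / 4.5
PR = 4.4

4.4


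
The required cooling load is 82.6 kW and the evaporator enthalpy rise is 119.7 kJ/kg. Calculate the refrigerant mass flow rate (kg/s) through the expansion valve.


m_dot = Q / dh
m_dot = 82.6 / 119.7
m_dot = 0.6901 kg/s

0.6901


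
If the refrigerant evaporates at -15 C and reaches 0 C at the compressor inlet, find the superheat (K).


Superheat = T_suction - T_evap
Superheat = 0 - (-15)
Superheat = 15 K

15


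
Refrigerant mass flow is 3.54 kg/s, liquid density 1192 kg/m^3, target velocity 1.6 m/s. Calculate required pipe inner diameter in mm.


A = m_dot / (rho * v) = 3.54 / (1192 * 1.6) = 0.001856124161 m^2
d = sqrt(4*A/pi) * 1000
d = 48.6 mm

48.6


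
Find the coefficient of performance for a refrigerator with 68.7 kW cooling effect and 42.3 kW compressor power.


COP = Q_evap / W
COP = 68.7 / 42.3
COP = 1.624

1.624


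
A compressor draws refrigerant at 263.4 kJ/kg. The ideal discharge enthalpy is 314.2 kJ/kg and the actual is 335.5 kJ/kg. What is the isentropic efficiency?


dh_ideal = 314.2 - 263.4 = 50.8 kJ/kg
dh_actual = 335.5 - 263.4 = 72.1 kJ/kg
eta_s = dh_ideal / dh_actual = 50.8 / 72.1
eta_s = 0.7046

0.7046


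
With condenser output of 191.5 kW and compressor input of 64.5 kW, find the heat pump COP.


COP_hp = Q_cond / W
COP_hp = 191.5 / 64.5
COP_hp = 2.969

2.969


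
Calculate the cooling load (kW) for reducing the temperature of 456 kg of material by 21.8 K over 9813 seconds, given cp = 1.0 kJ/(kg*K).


Q = m * cp * dT / t
Q = 456 * 1.0 * 21.8 / 9813
Q = 1.013 kW

1.013


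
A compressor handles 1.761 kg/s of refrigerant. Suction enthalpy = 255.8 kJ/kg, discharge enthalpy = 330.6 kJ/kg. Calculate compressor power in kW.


dh = 330.6 - 255.8 = 74.8 kJ/kg
W = m_dot * dh = 1.761 * 74.8 = 131.72 kW

131.72


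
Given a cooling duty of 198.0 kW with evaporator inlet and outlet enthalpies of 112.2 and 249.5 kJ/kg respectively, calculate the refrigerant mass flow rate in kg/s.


dh = 249.5 - 112.2 = 137.3 kJ/kg
m_dot = Q / dh = 198.0 / 137.3 = 1.4421 kg/s

1.4421


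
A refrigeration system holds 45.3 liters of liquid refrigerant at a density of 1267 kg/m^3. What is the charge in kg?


Charge = V * rho / 1000
Charge = 45.3 * 1267 / 1000
Charge = 57.4 kg

57.4


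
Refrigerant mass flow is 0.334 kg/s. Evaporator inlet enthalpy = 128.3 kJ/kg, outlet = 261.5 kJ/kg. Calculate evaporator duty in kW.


dh = 261.5 - 128.3 = 133.2 kJ/kg
Q_evap = m_dot * dh = 0.334 * 133.2
Q_evap = 44.49 kW

44.49


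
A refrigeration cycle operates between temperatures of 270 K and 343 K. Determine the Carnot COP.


dT = 343 - 270 = 73 K
COP_carnot = T_cold / dT = 270 / 73
COP_carnot = 3.699

3.699


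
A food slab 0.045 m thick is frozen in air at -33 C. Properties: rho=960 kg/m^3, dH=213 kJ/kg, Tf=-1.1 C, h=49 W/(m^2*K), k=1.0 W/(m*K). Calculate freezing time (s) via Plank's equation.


dT = -1.1 - (-33) = 31.9 K
term1 = a/(2h) = 0.045/(2*49) = 0.0004591836735
term2 = a^2/(8k) = 0.045^2/(8*1.0) = 0.000253125
t = rho*dH*1000/dT * (term1 + term2)
t = 960*213*1000/31.9 * (0.0004591836735 + 0.000253125)
t = 4566 s

4566


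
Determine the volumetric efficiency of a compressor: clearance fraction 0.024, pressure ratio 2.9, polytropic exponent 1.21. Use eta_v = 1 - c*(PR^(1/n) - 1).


PR^(1/n) = 2.9^(1/1.21) = 2.41072186
eta_v = 1 - 0.024 * (2.41072186 - 1)
eta_v = 0.9661

0.9661


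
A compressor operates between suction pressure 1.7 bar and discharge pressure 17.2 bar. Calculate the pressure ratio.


PR = P_high / P_low
PR = 17.2 / 1.7
PR = 10.118

10.118


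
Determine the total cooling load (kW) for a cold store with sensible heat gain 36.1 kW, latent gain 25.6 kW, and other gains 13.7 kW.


Q_total = Q_s + Q_l + Q_misc
Q_total = 36.1 + 25.6 + 13.7
Q_total = 75.4 kW

75.4


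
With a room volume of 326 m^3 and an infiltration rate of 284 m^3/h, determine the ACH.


ACH = flow / volume
ACH = 284 / 326
ACH = 0.871

0.871


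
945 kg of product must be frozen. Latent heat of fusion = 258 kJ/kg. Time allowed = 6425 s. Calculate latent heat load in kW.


Q_lat = m * h_fg / t
Q_lat = 945 * 258 / 6425
Q_lat = 37.95 kW

37.95
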